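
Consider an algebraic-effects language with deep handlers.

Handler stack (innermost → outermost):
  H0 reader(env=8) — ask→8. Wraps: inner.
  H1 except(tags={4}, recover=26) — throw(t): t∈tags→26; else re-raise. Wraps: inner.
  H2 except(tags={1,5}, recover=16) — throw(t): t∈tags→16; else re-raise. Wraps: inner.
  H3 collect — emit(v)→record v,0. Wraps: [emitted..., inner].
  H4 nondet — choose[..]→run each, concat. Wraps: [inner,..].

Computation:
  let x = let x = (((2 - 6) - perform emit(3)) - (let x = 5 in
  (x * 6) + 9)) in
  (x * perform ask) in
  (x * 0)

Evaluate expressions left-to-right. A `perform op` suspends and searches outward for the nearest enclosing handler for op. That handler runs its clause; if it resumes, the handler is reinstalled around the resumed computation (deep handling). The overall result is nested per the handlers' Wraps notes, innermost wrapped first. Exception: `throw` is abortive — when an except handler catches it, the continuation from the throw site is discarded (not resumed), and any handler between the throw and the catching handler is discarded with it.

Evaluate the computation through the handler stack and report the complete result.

Evaluation trace:
emit(3) @ H3 ⇒ out+=3
ask @ H0 ⇒ 8
H0 returns 0
H1 returns 0
H2 returns 0
H3 returns [3, 0]
H4 returns [[3, 0]]
= [[3, 0]]

Answer: [[3, 0]]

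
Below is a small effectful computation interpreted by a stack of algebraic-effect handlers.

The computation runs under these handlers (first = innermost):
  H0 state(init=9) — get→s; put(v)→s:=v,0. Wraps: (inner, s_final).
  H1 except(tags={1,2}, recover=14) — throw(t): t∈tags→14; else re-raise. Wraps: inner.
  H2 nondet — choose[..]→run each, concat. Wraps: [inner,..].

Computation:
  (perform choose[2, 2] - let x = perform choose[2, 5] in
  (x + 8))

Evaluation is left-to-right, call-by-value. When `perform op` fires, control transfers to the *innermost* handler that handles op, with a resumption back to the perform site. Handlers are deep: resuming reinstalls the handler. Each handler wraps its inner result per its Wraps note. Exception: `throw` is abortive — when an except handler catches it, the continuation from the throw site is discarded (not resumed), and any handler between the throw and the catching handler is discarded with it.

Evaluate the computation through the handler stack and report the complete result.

Evaluation trace:
choose[2, 2] @ H2
  branch[0] choose=2:
    choose[2, 5] @ H2
      branch[0] choose=2:
        H0 returns (-8, 9)
        H1 returns (-8, 9)
        H2 returns [(-8, 9)]
      branch[1] choose=5:
        H0 returns (-11, 9)
        H1 returns (-11, 9)
        H2 returns [(-11, 9)]
  branch[1] choose=2:
    choose[2, 5] @ H2
      branch[0] choose=2:
        H0 returns (-8, 9)
        H1 returns (-8, 9)
        H2 returns [(-8, 9)]
      branch[1] choose=5:
        H0 returns (-11, 9)
        H1 returns (-11, 9)
        H2 returns [(-11, 9)]
= [(-8, 9), (-11, 9), (-8, 9), (-11, 9)]

Answer: [(-8, 9), (-11, 9), (-8, 9), (-11, 9)]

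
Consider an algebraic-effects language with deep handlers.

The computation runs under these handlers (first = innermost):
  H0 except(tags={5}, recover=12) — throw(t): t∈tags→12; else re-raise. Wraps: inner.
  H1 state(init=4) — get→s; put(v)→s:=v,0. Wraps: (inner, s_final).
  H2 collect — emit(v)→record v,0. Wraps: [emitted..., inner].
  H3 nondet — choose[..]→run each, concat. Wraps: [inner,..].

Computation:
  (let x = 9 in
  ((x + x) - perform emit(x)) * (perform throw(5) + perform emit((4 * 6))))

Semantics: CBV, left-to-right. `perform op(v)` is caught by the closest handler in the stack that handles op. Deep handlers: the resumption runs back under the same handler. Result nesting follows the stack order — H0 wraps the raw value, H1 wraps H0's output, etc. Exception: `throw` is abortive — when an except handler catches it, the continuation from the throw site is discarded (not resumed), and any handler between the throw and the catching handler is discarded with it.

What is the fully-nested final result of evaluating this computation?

Answer: [[9, (12, 4)]]

Step-by-step:
emit(9) @ H2 ⇒ out+=9
throw(5) @ H0 caught ⇒ 12
H1 returns (12, 4)
H2 returns [9, (12, 4)]
H3 returns [[9, (12, 4)]]
= [[9, (12, 4)]]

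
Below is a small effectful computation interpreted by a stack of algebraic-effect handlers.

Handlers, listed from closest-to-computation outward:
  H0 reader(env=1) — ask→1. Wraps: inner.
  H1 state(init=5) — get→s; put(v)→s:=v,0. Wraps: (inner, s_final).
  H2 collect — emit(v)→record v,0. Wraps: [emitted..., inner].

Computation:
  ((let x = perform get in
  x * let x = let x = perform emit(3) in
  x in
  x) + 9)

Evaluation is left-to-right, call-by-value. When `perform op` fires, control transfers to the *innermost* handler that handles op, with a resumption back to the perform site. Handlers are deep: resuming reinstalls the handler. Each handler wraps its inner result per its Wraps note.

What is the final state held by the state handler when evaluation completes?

Evaluation trace:
get @ H1 ⇒ 5
emit(3) @ H2 ⇒ out+=3
H0 returns 9
H1 returns (9, 5)
H2 returns [3, (9, 5)]
= [3, (9, 5)]

Answer: 5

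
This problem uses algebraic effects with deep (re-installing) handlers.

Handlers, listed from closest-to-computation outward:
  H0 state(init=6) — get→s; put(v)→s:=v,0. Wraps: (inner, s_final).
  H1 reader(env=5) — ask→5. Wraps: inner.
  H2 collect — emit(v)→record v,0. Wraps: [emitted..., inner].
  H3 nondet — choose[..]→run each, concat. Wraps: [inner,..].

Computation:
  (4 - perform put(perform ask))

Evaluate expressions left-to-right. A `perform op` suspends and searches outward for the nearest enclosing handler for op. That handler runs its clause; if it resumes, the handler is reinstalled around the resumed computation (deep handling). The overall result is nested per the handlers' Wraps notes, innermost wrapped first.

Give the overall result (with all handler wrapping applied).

Step-by-step:
ask @ H1 ⇒ 5
put(5) @ H0 ⇒ s:=5
H0 returns (4, 5)
H1 returns (4, 5)
H2 returns [(4, 5)]
H3 returns [[(4, 5)]]
= [[(4, 5)]]

Answer: [[(4, 5)]]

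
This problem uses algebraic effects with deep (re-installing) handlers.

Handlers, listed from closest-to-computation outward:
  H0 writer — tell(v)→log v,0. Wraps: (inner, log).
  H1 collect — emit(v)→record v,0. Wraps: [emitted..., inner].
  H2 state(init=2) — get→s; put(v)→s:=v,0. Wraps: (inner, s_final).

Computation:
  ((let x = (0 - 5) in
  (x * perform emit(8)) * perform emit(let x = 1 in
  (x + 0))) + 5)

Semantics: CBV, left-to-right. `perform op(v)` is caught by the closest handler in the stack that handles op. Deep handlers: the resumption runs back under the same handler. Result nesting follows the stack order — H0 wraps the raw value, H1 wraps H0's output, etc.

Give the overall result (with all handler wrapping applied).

Working:
emit(8) @ H1 ⇒ out+=8
emit(1) @ H1 ⇒ out+=1
H0 returns (5, ())
H1 returns [8, 1, (5, ())]
H2 returns ([8, 1, (5, ())], 2)
= ([8, 1, (5, ())], 2)

Answer: ([8, 1, (5, ())], 2)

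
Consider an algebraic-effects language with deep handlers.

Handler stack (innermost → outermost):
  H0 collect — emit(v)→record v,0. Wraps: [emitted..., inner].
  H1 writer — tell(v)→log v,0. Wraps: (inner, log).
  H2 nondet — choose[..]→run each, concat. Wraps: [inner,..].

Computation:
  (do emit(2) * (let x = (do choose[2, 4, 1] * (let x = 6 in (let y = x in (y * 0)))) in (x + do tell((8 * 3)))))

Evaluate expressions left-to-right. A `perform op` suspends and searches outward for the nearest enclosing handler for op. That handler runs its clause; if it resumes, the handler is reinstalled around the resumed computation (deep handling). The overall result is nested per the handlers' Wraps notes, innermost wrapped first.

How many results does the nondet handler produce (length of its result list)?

Evaluation trace:
emit(2) @ H0 ⇒ out+=2
choose[2, 4, 1] @ H2
  branch[0] choose=2:
    tell(24) @ H1 ⇒ log+=24
    H0 returns [2, 0]
    H1 returns ([2, 0], (24))
    H2 returns [([2, 0], (24))]
  branch[1] choose=4:
    tell(24) @ H1 ⇒ log+=24
    H0 returns [2, 0]
    H1 returns ([2, 0], (24))
    H2 returns [([2, 0], (24))]
  branch[2] choose=1:
    tell(24) @ H1 ⇒ log+=24
    H0 returns [2, 0]
    H1 returns ([2, 0], (24))
    H2 returns [([2, 0], (24))]
= [([2, 0], (24)), ([2, 0], (24)), ([2, 0], (24))]

Answer: 3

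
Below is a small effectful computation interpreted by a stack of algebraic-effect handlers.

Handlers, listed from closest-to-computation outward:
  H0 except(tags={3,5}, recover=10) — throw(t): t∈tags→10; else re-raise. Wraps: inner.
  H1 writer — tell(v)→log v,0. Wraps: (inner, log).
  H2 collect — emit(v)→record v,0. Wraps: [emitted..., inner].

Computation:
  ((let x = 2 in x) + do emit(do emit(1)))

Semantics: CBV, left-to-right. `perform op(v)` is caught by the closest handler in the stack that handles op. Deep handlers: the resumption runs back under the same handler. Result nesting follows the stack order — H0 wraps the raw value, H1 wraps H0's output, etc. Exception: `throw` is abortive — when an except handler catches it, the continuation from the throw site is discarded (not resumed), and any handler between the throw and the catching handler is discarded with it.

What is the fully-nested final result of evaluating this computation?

Answer: [1, 0, (2, ())]

Step-by-step:
emit(1) @ H2 ⇒ out+=1
emit(0) @ H2 ⇒ out+=0
H0 returns 2
H1 returns (2, ())
H2 returns [1, 0, (2, ())]
= [1, 0, (2, ())]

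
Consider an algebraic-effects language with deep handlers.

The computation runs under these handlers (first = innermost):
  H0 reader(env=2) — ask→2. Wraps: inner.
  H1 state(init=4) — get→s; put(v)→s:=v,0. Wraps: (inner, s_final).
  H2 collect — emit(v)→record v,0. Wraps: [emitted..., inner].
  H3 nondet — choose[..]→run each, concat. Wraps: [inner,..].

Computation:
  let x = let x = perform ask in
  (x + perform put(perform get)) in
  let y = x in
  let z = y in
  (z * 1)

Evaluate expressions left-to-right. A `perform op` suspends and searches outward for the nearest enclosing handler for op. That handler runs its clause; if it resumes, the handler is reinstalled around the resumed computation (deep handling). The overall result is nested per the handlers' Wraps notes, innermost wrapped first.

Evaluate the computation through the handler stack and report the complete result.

Answer: [[(2, 4)]]

Evaluation trace:
ask @ H0 ⇒ 2
get @ H1 ⇒ 4
put(4) @ H1 ⇒ s:=4
H0 returns 2
H1 returns (2, 4)
H2 returns [(2, 4)]
H3 returns [[(2, 4)]]
= [[(2, 4)]]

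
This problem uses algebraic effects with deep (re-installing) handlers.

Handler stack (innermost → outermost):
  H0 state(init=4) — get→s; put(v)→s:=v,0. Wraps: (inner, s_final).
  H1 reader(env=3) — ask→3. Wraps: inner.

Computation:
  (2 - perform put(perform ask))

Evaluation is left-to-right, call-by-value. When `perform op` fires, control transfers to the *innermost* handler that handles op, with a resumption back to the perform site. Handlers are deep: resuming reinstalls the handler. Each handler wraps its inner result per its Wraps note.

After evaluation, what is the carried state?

Working:
ask @ H1 ⇒ 3
put(3) @ H0 ⇒ s:=3
H0 returns (2, 3)
H1 returns (2, 3)
= (2, 3)

Answer: 3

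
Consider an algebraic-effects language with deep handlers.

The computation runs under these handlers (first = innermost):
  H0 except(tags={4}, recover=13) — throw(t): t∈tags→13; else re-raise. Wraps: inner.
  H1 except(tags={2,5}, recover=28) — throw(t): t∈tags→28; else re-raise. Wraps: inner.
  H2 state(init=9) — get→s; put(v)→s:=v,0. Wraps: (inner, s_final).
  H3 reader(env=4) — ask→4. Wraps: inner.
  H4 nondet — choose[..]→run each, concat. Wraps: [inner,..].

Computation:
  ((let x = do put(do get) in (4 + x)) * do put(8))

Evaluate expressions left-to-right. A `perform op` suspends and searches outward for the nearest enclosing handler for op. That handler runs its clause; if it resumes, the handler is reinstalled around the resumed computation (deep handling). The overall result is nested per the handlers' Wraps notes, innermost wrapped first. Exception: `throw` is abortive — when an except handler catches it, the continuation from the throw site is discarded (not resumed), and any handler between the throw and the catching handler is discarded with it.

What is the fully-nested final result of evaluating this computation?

Answer: [(0, 8)]

Step-by-step:
get @ H2 ⇒ 9
put(9) @ H2 ⇒ s:=9
put(8) @ H2 ⇒ s:=8
H0 returns 0
H1 returns 0
H2 returns (0, 8)
H3 returns (0, 8)
H4 returns [(0, 8)]
= [(0, 8)]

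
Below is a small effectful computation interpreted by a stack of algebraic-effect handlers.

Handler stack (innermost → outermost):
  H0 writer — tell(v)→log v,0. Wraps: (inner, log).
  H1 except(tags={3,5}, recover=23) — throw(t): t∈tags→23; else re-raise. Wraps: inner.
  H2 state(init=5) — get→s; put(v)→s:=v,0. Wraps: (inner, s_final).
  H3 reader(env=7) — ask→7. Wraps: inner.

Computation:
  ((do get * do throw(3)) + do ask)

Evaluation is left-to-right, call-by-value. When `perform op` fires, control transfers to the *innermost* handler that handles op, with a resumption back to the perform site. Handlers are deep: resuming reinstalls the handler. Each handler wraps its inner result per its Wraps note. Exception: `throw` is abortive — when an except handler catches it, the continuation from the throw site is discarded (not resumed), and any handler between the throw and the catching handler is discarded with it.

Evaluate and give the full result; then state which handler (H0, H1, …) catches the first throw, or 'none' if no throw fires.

Answer: (23, 5) ; first throw caught by: H1

Step-by-step:
get @ H2 ⇒ 5
throw(3) @ H1 caught ⇒ 23
H2 returns (23, 5)
H3 returns (23, 5)
= (23, 5)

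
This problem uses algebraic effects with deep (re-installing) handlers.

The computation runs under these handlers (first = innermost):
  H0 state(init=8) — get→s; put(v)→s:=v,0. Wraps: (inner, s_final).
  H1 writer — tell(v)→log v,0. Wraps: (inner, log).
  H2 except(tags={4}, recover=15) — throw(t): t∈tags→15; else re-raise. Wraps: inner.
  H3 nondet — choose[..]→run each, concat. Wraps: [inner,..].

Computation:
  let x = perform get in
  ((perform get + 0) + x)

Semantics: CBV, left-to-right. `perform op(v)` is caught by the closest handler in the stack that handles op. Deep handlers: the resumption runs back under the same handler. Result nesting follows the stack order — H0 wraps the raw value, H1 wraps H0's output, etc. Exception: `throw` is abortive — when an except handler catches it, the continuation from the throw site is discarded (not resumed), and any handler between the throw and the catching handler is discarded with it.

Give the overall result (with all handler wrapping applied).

Step-by-step:
get @ H0 ⇒ 8
get @ H0 ⇒ 8
H0 returns (16, 8)
H1 returns ((16, 8), ())
H2 returns ((16, 8), ())
H3 returns [((16, 8), ())]
= [((16, 8), ())]

Answer: [((16, 8), ())]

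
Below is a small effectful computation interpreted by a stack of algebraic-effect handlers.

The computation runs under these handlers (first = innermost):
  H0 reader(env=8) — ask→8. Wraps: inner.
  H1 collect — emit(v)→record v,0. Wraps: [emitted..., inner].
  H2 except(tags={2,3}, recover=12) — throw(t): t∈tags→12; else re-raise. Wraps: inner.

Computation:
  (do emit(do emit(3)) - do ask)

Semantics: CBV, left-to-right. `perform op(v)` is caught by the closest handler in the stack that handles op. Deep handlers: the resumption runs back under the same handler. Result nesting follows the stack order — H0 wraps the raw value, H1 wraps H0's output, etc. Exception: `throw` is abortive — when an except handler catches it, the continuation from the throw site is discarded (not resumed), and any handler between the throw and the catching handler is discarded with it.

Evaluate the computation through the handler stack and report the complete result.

Answer: [3, 0, -8]

Working:
emit(3) @ H1 ⇒ out+=3
emit(0) @ H1 ⇒ out+=0
ask @ H0 ⇒ 8
H0 returns -8
H1 returns [3, 0, -8]
H2 returns [3, 0, -8]
= [3, 0, -8]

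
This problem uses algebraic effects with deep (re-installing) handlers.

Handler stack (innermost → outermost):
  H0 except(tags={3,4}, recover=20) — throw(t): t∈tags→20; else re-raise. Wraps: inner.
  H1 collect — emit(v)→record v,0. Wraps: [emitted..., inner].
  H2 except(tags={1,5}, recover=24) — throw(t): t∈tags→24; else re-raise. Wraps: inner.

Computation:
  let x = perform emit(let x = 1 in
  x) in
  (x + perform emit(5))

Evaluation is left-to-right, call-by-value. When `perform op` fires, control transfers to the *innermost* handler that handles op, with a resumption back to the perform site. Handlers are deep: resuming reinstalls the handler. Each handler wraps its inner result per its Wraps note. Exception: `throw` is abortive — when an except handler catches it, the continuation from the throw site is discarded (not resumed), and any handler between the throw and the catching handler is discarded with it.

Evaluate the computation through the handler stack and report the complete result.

Evaluation trace:
emit(1) @ H1 ⇒ out+=1
emit(5) @ H1 ⇒ out+=5
H0 returns 0
H1 returns [1, 5, 0]
H2 returns [1, 5, 0]
= [1, 5, 0]

Answer: [1, 5, 0]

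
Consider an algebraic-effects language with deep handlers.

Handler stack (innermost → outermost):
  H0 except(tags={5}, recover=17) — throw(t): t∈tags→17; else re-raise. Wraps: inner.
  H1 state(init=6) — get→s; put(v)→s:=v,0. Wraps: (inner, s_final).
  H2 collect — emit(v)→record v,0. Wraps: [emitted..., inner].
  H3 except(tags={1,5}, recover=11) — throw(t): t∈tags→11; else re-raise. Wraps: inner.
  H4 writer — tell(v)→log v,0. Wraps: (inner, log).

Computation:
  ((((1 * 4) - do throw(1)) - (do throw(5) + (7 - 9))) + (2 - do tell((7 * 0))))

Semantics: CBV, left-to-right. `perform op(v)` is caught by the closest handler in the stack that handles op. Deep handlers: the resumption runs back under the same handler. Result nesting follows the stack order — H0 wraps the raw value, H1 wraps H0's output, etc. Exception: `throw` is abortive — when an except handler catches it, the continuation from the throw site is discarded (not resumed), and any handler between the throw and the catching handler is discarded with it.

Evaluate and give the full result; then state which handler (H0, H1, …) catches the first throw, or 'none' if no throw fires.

Answer: (11, ()) ; first throw caught by: H3

Evaluation trace:
throw(1) @ H0 re-raised
throw(1) @ H3 caught ⇒ 11
H4 returns (11, ())
= (11, ())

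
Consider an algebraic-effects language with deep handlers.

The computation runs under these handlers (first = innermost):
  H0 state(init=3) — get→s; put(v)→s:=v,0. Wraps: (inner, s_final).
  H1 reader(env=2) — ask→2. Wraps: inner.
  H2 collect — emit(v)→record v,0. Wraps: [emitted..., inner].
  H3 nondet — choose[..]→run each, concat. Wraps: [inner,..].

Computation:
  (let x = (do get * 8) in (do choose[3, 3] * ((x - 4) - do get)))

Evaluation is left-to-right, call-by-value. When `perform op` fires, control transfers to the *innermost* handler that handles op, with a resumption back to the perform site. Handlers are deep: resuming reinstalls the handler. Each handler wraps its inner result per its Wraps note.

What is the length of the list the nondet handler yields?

Evaluation trace:
get @ H0 ⇒ 3
choose[3, 3] @ H3
  branch[0] choose=3:
    get @ H0 ⇒ 3
    H0 returns (51, 3)
    H1 returns (51, 3)
    H2 returns [(51, 3)]
    H3 returns [[(51, 3)]]
  branch[1] choose=3:
    get @ H0 ⇒ 3
    H0 returns (51, 3)
    H1 returns (51, 3)
    H2 returns [(51, 3)]
    H3 returns [[(51, 3)]]
= [[(51, 3)], [(51, 3)]]

Answer: 2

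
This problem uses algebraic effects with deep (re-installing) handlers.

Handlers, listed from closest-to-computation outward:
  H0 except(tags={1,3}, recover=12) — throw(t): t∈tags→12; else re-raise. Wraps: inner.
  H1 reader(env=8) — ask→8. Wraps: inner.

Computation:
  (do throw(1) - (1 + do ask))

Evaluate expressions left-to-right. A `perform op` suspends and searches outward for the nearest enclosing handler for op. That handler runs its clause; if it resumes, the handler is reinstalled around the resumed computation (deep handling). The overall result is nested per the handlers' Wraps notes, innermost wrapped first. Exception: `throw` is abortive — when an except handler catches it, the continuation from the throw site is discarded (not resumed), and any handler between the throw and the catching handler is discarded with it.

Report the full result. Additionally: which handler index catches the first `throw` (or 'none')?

Answer: 12 ; first throw caught by: H0

Step-by-step:
throw(1) @ H0 caught ⇒ 12
H1 returns 12
= 12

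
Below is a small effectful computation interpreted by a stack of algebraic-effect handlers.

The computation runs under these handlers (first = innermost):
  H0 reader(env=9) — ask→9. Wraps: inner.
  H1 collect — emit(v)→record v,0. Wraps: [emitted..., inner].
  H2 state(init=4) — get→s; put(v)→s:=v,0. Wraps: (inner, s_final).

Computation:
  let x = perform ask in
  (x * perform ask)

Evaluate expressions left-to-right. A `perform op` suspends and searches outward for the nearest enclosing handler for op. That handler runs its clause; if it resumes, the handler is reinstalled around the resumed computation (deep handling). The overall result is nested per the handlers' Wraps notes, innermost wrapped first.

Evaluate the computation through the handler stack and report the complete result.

Working:
ask @ H0 ⇒ 9
ask @ H0 ⇒ 9
H0 returns 81
H1 returns [81]
H2 returns ([81], 4)
= ([81], 4)

Answer: ([81], 4)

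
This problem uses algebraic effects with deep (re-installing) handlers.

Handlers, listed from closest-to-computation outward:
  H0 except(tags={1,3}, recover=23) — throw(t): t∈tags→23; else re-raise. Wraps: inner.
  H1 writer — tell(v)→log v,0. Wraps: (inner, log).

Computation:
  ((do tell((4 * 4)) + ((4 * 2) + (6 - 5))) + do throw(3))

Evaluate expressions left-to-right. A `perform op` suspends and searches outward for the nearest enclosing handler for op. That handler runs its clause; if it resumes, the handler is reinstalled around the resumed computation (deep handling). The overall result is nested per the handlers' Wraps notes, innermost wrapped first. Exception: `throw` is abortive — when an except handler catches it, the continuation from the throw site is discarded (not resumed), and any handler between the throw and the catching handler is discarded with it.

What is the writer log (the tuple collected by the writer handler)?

Answer: (16)

Step-by-step:
tell(16) @ H1 ⇒ log+=16
throw(3) @ H0 caught ⇒ 23
H1 returns (23, (16))
= (23, (16))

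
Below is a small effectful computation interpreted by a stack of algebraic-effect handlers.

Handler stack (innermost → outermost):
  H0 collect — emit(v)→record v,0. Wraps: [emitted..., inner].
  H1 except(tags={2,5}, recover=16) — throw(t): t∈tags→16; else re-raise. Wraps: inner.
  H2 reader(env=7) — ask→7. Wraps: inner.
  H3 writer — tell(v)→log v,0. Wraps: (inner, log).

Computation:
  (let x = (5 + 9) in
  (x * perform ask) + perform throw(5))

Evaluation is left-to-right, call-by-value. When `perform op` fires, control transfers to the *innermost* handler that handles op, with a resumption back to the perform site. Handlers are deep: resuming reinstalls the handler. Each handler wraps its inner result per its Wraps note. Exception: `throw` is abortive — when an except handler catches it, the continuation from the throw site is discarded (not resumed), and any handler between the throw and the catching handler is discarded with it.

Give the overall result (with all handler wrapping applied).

Answer: (16, ())

Step-by-step:
ask @ H2 ⇒ 7
throw(5) @ H1 caught ⇒ 16
H2 returns 16
H3 returns (16, ())
= (16, ())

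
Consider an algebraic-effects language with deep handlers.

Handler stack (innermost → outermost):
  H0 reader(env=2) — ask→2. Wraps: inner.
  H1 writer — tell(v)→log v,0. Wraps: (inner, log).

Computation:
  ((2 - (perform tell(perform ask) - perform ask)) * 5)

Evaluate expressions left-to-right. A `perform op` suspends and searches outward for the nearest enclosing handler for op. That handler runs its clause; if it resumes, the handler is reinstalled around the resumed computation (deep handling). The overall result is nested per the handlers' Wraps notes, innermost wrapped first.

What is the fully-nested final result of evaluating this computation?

Answer: (20, (2))

Step-by-step:
ask @ H0 ⇒ 2
tell(2) @ H1 ⇒ log+=2
ask @ H0 ⇒ 2
H0 returns 20
H1 returns (20, (2))
= (20, (2))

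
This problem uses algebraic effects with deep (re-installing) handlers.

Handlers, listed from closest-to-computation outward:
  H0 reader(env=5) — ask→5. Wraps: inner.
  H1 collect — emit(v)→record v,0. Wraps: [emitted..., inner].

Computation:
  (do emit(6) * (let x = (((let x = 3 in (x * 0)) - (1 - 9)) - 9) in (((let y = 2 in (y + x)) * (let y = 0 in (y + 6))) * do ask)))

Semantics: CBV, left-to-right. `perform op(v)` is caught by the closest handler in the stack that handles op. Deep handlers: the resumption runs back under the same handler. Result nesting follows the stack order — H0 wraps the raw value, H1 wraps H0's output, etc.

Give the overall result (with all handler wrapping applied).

Evaluation trace:
emit(6) @ H1 ⇒ out+=6
ask @ H0 ⇒ 5
H0 returns 0
H1 returns [6, 0]
= [6, 0]

Answer: [6, 0]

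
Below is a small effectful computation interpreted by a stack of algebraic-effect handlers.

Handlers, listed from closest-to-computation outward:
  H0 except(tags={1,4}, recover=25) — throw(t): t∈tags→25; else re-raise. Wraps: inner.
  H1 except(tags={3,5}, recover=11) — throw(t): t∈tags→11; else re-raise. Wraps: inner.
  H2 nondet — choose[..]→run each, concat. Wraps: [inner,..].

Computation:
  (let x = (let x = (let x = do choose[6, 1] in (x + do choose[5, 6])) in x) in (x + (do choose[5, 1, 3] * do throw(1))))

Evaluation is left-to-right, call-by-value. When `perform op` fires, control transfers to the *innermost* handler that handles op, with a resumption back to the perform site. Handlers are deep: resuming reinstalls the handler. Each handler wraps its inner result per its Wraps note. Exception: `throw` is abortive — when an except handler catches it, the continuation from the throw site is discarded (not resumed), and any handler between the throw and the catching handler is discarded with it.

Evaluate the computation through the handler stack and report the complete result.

Answer: [25, 25, 25, 25, 25, 25, 25, 25, 25, 25, 25, 25]

Working:
choose[6, 1] @ H2
  branch[0] choose=6:
    choose[5, 6] @ H2
      branch[0] choose=5:
        choose[5, 1, 3] @ H2
          branch[0] choose=5:
            throw(1) @ H0 caught ⇒ 25
            H1 returns 25
            H2 returns [25]
          branch[1] choose=1:
            throw(1) @ H0 caught ⇒ 25
            H1 returns 25
            H2 returns [25]
          branch[2] choose=3:
            throw(1) @ H0 caught ⇒ 25
            H1 returns 25
            H2 returns [25]
      branch[1] choose=6:
        choose[5, 1, 3] @ H2
          branch[0] choose=5:
            throw(1) @ H0 caught ⇒ 25
            H1 returns 25
            H2 returns [25]
          branch[1] choose=1:
            throw(1) @ H0 caught ⇒ 25
            H1 returns 25
            H2 returns [25]
          branch[2] choose=3:
            throw(1) @ H0 caught ⇒ 25
            H1 returns 25
            H2 returns [25]
  branch[1] choose=1:
    choose[5, 6] @ H2
      branch[0] choose=5:
        choose[5, 1, 3] @ H2
          branch[0] choose=5:
            throw(1) @ H0 caught ⇒ 25
            H1 returns 25
            H2 returns [25]
          branch[1] choose=1:
            throw(1) @ H0 caught ⇒ 25
            H1 returns 25
            H2 returns [25]
          branch[2] choose=3:
            throw(1) @ H0 caught ⇒ 25
            H1 returns 25
            H2 returns [25]
      branch[1] choose=6:
        choose[5, 1, 3] @ H2
          branch[0] choose=5:
            throw(1) @ H0 caught ⇒ 25
            H1 returns 25
            H2 returns [25]
          branch[1] choose=1:
            throw(1) @ H0 caught ⇒ 25
            H1 returns 25
            H2 returns [25]
          branch[2] choose=3:
            throw(1) @ H0 caught ⇒ 25
            H1 returns 25
            H2 returns [25]
= [25, 25, 25, 25, 25, 25, 25, 25, 25, 25, 25, 25]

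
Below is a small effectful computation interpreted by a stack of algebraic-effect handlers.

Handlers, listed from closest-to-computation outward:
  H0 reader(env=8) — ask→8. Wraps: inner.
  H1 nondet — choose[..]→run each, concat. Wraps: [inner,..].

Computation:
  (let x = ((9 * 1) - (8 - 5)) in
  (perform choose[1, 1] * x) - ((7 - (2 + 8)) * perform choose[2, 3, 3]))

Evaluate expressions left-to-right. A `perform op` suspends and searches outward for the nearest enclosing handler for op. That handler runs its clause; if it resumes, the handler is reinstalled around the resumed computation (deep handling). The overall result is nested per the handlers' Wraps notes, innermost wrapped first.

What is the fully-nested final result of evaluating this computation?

Answer: [12, 15, 15, 12, 15, 15]

Step-by-step:
choose[1, 1] @ H1
  branch[0] choose=1:
    choose[2, 3, 3] @ H1
      branch[0] choose=2:
        H0 returns 12
        H1 returns [12]
      branch[1] choose=3:
        H0 returns 15
        H1 returns [15]
      branch[2] choose=3:
        H0 returns 15
        H1 returns [15]
  branch[1] choose=1:
    choose[2, 3, 3] @ H1
      branch[0] choose=2:
        H0 returns 12
        H1 returns [12]
      branch[1] choose=3:
        H0 returns 15
        H1 returns [15]
      branch[2] choose=3:
        H0 returns 15
        H1 returns [15]
= [12, 15, 15, 12, 15, 15]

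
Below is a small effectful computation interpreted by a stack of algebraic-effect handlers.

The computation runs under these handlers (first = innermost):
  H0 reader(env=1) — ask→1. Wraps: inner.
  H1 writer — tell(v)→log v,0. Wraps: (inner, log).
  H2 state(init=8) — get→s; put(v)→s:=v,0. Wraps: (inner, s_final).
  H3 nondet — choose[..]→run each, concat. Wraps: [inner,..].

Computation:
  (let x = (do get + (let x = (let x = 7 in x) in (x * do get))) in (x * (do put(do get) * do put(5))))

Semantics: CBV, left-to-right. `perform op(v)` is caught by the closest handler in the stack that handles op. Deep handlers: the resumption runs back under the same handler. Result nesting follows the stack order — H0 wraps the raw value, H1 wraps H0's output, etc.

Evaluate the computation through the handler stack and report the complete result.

Working:
get @ H2 ⇒ 8
get @ H2 ⇒ 8
get @ H2 ⇒ 8
put(8) @ H2 ⇒ s:=8
put(5) @ H2 ⇒ s:=5
H0 returns 0
H1 returns (0, ())
H2 returns ((0, ()), 5)
H3 returns [((0, ()), 5)]
= [((0, ()), 5)]

Answer: [((0, ()), 5)]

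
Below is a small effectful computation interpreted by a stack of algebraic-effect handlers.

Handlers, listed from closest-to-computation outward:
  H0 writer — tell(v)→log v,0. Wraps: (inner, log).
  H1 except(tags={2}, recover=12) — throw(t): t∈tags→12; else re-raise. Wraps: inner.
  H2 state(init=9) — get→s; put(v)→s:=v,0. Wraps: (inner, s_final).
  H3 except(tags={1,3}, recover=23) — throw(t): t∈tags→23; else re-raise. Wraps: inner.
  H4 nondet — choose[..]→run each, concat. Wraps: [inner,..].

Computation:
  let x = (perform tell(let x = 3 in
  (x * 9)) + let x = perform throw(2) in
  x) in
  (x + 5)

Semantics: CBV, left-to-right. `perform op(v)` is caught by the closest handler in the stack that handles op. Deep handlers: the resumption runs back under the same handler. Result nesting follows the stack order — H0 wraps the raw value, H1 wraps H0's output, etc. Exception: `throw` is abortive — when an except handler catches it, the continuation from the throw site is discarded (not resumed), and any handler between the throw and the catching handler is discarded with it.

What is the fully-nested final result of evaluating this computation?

Answer: [(12, 9)]

Evaluation trace:
tell(27) @ H0 ⇒ log+=27
throw(2) @ H1 caught ⇒ 12
H2 returns (12, 9)
H3 returns (12, 9)
H4 returns [(12, 9)]
= [(12, 9)]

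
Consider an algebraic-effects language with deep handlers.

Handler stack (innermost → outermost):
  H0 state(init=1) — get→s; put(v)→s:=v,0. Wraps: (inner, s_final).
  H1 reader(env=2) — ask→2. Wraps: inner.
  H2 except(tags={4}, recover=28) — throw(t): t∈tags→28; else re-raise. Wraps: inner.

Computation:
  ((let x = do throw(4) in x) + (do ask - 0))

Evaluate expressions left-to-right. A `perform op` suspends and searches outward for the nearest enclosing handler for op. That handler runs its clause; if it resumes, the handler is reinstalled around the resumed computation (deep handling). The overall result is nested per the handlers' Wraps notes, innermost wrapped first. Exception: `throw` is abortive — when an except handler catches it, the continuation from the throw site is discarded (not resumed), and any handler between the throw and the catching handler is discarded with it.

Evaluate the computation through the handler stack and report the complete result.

Answer: 28

Step-by-step:
throw(4) @ H2 caught ⇒ 28
= 28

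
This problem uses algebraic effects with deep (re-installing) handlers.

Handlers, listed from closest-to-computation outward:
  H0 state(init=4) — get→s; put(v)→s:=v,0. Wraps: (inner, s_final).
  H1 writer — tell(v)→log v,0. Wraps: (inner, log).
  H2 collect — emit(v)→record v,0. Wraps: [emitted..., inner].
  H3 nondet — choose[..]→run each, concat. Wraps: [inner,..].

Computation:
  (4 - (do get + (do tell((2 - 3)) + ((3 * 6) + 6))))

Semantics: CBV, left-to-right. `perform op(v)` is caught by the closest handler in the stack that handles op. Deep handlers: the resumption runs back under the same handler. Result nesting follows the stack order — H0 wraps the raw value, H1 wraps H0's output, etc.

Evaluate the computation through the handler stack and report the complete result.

Answer: [[((-24, 4), (-1))]]

Step-by-step:
get @ H0 ⇒ 4
tell(-1) @ H1 ⇒ log+=-1
H0 returns (-24, 4)
H1 returns ((-24, 4), (-1))
H2 returns [((-24, 4), (-1))]
H3 returns [[((-24, 4), (-1))]]
= [[((-24, 4), (-1))]]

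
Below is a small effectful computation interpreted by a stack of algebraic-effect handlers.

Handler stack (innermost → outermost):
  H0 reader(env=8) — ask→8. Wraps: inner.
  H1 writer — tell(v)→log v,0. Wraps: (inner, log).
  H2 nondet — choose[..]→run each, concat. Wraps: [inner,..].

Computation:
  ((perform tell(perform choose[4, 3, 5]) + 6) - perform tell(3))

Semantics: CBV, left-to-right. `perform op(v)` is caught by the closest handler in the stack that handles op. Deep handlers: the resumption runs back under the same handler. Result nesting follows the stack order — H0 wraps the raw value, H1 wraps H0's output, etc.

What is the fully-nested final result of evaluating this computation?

Step-by-step:
choose[4, 3, 5] @ H2
  branch[0] choose=4:
    tell(4) @ H1 ⇒ log+=4
    tell(3) @ H1 ⇒ log+=3
    H0 returns 6
    H1 returns (6, (4, 3))
    H2 returns [(6, (4, 3))]
  branch[1] choose=3:
    tell(3) @ H1 ⇒ log+=3
    tell(3) @ H1 ⇒ log+=3
    H0 returns 6
    H1 returns (6, (3, 3))
    H2 returns [(6, (3, 3))]
  branch[2] choose=5:
    tell(5) @ H1 ⇒ log+=5
    tell(3) @ H1 ⇒ log+=3
    H0 returns 6
    H1 returns (6, (5, 3))
    H2 returns [(6, (5, 3))]
= [(6, (4, 3)), (6, (3, 3)), (6, (5, 3))]

Answer: [(6, (4, 3)), (6, (3, 3)), (6, (5, 3))]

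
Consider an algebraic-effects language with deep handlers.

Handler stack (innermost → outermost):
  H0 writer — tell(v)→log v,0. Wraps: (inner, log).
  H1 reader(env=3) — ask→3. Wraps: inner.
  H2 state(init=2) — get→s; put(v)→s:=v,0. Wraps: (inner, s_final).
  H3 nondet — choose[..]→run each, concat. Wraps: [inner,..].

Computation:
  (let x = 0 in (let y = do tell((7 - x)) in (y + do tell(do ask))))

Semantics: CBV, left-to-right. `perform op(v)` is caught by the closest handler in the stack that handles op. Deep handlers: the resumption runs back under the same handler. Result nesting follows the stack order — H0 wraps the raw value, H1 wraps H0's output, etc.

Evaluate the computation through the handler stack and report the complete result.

Answer: [((0, (7, 3)), 2)]

Step-by-step:
tell(7) @ H0 ⇒ log+=7
ask @ H1 ⇒ 3
tell(3) @ H0 ⇒ log+=3
H0 returns (0, (7, 3))
H1 returns (0, (7, 3))
H2 returns ((0, (7, 3)), 2)
H3 returns [((0, (7, 3)), 2)]
= [((0, (7, 3)), 2)]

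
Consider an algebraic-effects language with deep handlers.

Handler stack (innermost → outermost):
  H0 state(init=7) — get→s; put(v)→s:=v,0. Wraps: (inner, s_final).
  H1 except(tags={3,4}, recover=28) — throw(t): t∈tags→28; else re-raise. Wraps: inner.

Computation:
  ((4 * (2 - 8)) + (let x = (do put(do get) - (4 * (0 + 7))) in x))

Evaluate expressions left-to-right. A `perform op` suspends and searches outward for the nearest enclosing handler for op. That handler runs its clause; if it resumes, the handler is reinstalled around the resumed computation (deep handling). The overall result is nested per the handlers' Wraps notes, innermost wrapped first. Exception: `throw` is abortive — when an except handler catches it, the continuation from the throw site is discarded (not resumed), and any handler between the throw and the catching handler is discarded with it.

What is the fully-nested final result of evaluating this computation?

Step-by-step:
get @ H0 ⇒ 7
put(7) @ H0 ⇒ s:=7
H0 returns (-52, 7)
H1 returns (-52, 7)
= (-52, 7)

Answer: (-52, 7)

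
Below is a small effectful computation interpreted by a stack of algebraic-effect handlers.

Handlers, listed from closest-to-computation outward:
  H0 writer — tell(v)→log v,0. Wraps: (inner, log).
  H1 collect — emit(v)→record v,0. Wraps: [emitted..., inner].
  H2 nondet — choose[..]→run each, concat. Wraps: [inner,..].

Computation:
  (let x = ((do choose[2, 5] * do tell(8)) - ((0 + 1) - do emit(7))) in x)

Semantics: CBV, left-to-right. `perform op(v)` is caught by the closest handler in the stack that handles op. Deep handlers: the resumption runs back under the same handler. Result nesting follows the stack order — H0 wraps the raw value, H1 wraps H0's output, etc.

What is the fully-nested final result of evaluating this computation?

Evaluation trace:
choose[2, 5] @ H2
  branch[0] choose=2:
    tell(8) @ H0 ⇒ log+=8
    emit(7) @ H1 ⇒ out+=7
    H0 returns (-1, (8))
    H1 returns [7, (-1, (8))]
    H2 returns [[7, (-1, (8))]]
  branch[1] choose=5:
    tell(8) @ H0 ⇒ log+=8
    emit(7) @ H1 ⇒ out+=7
    H0 returns (-1, (8))
    H1 returns [7, (-1, (8))]
    H2 returns [[7, (-1, (8))]]
= [[7, (-1, (8))], [7, (-1, (8))]]

Answer: [[7, (-1, (8))], [7, (-1, (8))]]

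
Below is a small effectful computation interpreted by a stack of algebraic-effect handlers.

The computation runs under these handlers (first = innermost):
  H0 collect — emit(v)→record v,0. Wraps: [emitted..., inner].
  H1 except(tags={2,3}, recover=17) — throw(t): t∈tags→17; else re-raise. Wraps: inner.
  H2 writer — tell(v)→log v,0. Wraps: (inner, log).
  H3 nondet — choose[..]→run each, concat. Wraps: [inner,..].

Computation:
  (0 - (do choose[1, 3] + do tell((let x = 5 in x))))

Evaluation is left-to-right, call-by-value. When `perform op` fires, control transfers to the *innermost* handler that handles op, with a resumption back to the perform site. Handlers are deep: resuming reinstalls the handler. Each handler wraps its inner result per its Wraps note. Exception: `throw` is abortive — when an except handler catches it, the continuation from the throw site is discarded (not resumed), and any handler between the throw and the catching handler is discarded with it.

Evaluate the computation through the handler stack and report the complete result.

Step-by-step:
choose[1, 3] @ H3
  branch[0] choose=1:
    tell(5) @ H2 ⇒ log+=5
    H0 returns [-1]
    H1 returns [-1]
    H2 returns ([-1], (5))
    H3 returns [([-1], (5))]
  branch[1] choose=3:
    tell(5) @ H2 ⇒ log+=5
    H0 returns [-3]
    H1 returns [-3]
    H2 returns ([-3], (5))
    H3 returns [([-3], (5))]
= [([-1], (5)), ([-3], (5))]

Answer: [([-1], (5)), ([-3], (5))]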